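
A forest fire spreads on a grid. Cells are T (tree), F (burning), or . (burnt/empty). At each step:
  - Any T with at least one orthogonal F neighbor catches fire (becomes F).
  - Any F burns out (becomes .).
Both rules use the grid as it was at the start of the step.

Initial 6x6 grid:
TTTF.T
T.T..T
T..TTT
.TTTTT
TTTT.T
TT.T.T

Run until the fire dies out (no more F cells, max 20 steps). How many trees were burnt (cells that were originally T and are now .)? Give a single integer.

Answer: 6

Derivation:
Step 1: +1 fires, +1 burnt (F count now 1)
Step 2: +2 fires, +1 burnt (F count now 2)
Step 3: +1 fires, +2 burnt (F count now 1)
Step 4: +1 fires, +1 burnt (F count now 1)
Step 5: +1 fires, +1 burnt (F count now 1)
Step 6: +0 fires, +1 burnt (F count now 0)
Fire out after step 6
Initially T: 25, now '.': 17
Total burnt (originally-T cells now '.'): 6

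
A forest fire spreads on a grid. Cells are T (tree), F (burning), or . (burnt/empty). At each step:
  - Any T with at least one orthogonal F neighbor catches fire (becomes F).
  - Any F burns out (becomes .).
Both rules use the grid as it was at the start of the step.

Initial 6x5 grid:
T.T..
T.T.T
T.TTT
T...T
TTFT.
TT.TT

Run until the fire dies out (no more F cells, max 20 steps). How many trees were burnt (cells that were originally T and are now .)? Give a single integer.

Step 1: +2 fires, +1 burnt (F count now 2)
Step 2: +3 fires, +2 burnt (F count now 3)
Step 3: +3 fires, +3 burnt (F count now 3)
Step 4: +1 fires, +3 burnt (F count now 1)
Step 5: +1 fires, +1 burnt (F count now 1)
Step 6: +1 fires, +1 burnt (F count now 1)
Step 7: +0 fires, +1 burnt (F count now 0)
Fire out after step 7
Initially T: 18, now '.': 23
Total burnt (originally-T cells now '.'): 11

Answer: 11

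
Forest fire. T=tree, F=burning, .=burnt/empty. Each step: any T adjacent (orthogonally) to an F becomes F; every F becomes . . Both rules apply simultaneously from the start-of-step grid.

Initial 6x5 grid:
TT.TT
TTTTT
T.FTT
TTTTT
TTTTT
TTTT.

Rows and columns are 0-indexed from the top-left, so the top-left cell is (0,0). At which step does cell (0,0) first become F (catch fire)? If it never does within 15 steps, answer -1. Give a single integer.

Step 1: cell (0,0)='T' (+3 fires, +1 burnt)
Step 2: cell (0,0)='T' (+6 fires, +3 burnt)
Step 3: cell (0,0)='T' (+9 fires, +6 burnt)
Step 4: cell (0,0)='F' (+7 fires, +9 burnt)
  -> target ignites at step 4
Step 5: cell (0,0)='.' (+1 fires, +7 burnt)
Step 6: cell (0,0)='.' (+0 fires, +1 burnt)
  fire out at step 6

4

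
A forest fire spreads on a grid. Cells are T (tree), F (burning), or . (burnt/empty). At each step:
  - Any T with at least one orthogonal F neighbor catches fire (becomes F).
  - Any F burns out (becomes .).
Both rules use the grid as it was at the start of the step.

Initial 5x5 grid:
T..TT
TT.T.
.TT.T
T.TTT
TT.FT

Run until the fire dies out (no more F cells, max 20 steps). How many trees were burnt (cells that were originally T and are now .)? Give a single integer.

Answer: 10

Derivation:
Step 1: +2 fires, +1 burnt (F count now 2)
Step 2: +2 fires, +2 burnt (F count now 2)
Step 3: +2 fires, +2 burnt (F count now 2)
Step 4: +1 fires, +2 burnt (F count now 1)
Step 5: +1 fires, +1 burnt (F count now 1)
Step 6: +1 fires, +1 burnt (F count now 1)
Step 7: +1 fires, +1 burnt (F count now 1)
Step 8: +0 fires, +1 burnt (F count now 0)
Fire out after step 8
Initially T: 16, now '.': 19
Total burnt (originally-T cells now '.'): 10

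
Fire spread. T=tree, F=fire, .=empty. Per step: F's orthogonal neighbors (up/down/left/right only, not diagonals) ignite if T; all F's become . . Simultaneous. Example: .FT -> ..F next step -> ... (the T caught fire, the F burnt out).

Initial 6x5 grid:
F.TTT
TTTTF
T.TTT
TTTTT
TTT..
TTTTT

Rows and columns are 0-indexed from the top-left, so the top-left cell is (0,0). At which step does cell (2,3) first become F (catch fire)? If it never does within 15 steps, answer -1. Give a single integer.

Step 1: cell (2,3)='T' (+4 fires, +2 burnt)
Step 2: cell (2,3)='F' (+6 fires, +4 burnt)
  -> target ignites at step 2
Step 3: cell (2,3)='.' (+4 fires, +6 burnt)
Step 4: cell (2,3)='.' (+3 fires, +4 burnt)
Step 5: cell (2,3)='.' (+3 fires, +3 burnt)
Step 6: cell (2,3)='.' (+2 fires, +3 burnt)
Step 7: cell (2,3)='.' (+1 fires, +2 burnt)
Step 8: cell (2,3)='.' (+1 fires, +1 burnt)
Step 9: cell (2,3)='.' (+0 fires, +1 burnt)
  fire out at step 9

2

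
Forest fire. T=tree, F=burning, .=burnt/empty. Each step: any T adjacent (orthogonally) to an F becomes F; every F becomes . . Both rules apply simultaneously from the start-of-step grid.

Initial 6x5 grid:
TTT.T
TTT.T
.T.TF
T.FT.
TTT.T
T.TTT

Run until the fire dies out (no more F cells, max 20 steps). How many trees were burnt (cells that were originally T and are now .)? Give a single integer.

Answer: 13

Derivation:
Step 1: +4 fires, +2 burnt (F count now 4)
Step 2: +3 fires, +4 burnt (F count now 3)
Step 3: +2 fires, +3 burnt (F count now 2)
Step 4: +3 fires, +2 burnt (F count now 3)
Step 5: +1 fires, +3 burnt (F count now 1)
Step 6: +0 fires, +1 burnt (F count now 0)
Fire out after step 6
Initially T: 20, now '.': 23
Total burnt (originally-T cells now '.'): 13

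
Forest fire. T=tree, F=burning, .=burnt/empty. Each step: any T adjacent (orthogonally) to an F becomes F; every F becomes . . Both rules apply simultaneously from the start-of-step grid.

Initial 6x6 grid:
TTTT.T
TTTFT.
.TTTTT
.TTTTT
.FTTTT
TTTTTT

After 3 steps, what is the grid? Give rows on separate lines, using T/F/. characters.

Step 1: 7 trees catch fire, 2 burn out
  TTTF.T
  TTF.F.
  .TTFTT
  .FTTTT
  ..FTTT
  TFTTTT
Step 2: 10 trees catch fire, 7 burn out
  TTF..T
  TF....
  .FF.FT
  ..FFTT
  ...FTT
  F.FTTT
Step 3: 6 trees catch fire, 10 burn out
  TF...T
  F.....
  .....F
  ....FT
  ....FT
  ...FTT

TF...T
F.....
.....F
....FT
....FT
...FTT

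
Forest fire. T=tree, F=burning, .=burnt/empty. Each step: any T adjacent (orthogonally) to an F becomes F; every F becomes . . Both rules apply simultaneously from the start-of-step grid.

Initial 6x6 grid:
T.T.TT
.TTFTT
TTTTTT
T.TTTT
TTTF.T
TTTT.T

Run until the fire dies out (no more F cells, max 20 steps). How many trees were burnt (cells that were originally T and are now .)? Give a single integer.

Answer: 27

Derivation:
Step 1: +6 fires, +2 burnt (F count now 6)
Step 2: +10 fires, +6 burnt (F count now 10)
Step 3: +6 fires, +10 burnt (F count now 6)
Step 4: +4 fires, +6 burnt (F count now 4)
Step 5: +1 fires, +4 burnt (F count now 1)
Step 6: +0 fires, +1 burnt (F count now 0)
Fire out after step 6
Initially T: 28, now '.': 35
Total burnt (originally-T cells now '.'): 27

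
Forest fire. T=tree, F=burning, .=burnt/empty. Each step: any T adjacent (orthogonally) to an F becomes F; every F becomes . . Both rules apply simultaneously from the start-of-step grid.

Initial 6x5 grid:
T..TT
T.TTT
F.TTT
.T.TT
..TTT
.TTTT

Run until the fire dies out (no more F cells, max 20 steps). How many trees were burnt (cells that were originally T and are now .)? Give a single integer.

Answer: 2

Derivation:
Step 1: +1 fires, +1 burnt (F count now 1)
Step 2: +1 fires, +1 burnt (F count now 1)
Step 3: +0 fires, +1 burnt (F count now 0)
Fire out after step 3
Initially T: 20, now '.': 12
Total burnt (originally-T cells now '.'): 2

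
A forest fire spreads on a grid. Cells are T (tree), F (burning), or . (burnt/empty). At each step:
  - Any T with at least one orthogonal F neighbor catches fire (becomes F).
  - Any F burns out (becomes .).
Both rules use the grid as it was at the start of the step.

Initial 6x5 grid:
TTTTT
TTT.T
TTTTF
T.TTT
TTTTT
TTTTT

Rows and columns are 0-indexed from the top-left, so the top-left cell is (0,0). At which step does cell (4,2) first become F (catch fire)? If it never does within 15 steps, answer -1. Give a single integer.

Step 1: cell (4,2)='T' (+3 fires, +1 burnt)
Step 2: cell (4,2)='T' (+4 fires, +3 burnt)
Step 3: cell (4,2)='T' (+6 fires, +4 burnt)
Step 4: cell (4,2)='F' (+5 fires, +6 burnt)
  -> target ignites at step 4
Step 5: cell (4,2)='.' (+5 fires, +5 burnt)
Step 6: cell (4,2)='.' (+3 fires, +5 burnt)
Step 7: cell (4,2)='.' (+1 fires, +3 burnt)
Step 8: cell (4,2)='.' (+0 fires, +1 burnt)
  fire out at step 8

4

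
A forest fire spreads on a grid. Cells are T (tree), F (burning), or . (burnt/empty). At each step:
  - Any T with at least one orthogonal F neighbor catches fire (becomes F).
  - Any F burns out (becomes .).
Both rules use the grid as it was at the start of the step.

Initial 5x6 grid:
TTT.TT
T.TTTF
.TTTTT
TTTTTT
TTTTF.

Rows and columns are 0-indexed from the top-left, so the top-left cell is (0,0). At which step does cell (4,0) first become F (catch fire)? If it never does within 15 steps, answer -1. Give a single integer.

Step 1: cell (4,0)='T' (+5 fires, +2 burnt)
Step 2: cell (4,0)='T' (+6 fires, +5 burnt)
Step 3: cell (4,0)='T' (+4 fires, +6 burnt)
Step 4: cell (4,0)='F' (+4 fires, +4 burnt)
  -> target ignites at step 4
Step 5: cell (4,0)='.' (+3 fires, +4 burnt)
Step 6: cell (4,0)='.' (+1 fires, +3 burnt)
Step 7: cell (4,0)='.' (+1 fires, +1 burnt)
Step 8: cell (4,0)='.' (+0 fires, +1 burnt)
  fire out at step 8

4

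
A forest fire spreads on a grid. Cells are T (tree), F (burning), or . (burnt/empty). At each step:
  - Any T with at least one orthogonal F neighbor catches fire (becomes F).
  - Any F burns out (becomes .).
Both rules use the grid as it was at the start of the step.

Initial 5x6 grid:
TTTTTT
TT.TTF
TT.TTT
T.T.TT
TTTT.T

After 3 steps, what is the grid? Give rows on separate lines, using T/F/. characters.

Step 1: 3 trees catch fire, 1 burn out
  TTTTTF
  TT.TF.
  TT.TTF
  T.T.TT
  TTTT.T
Step 2: 4 trees catch fire, 3 burn out
  TTTTF.
  TT.F..
  TT.TF.
  T.T.TF
  TTTT.T
Step 3: 4 trees catch fire, 4 burn out
  TTTF..
  TT....
  TT.F..
  T.T.F.
  TTTT.F

TTTF..
TT....
TT.F..
T.T.F.
TTTT.F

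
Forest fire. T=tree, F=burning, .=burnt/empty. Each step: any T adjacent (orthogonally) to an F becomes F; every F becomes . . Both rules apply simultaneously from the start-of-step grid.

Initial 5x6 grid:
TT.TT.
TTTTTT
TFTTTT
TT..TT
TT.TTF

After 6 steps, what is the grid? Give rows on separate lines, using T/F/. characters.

Step 1: 6 trees catch fire, 2 burn out
  TT.TT.
  TFTTTT
  F.FTTT
  TF..TF
  TT.TF.
Step 2: 9 trees catch fire, 6 burn out
  TF.TT.
  F.FTTT
  ...FTF
  F...F.
  TF.F..
Step 3: 5 trees catch fire, 9 burn out
  F..TT.
  ...FTF
  ....F.
  ......
  F.....
Step 4: 2 trees catch fire, 5 burn out
  ...FT.
  ....F.
  ......
  ......
  ......
Step 5: 1 trees catch fire, 2 burn out
  ....F.
  ......
  ......
  ......
  ......
Step 6: 0 trees catch fire, 1 burn out
  ......
  ......
  ......
  ......
  ......

......
......
......
......
......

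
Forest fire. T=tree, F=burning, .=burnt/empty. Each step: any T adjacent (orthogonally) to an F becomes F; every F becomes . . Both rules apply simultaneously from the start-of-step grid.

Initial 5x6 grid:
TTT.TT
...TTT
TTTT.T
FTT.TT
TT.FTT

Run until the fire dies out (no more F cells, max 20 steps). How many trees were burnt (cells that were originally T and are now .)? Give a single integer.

Answer: 18

Derivation:
Step 1: +4 fires, +2 burnt (F count now 4)
Step 2: +5 fires, +4 burnt (F count now 5)
Step 3: +2 fires, +5 burnt (F count now 2)
Step 4: +2 fires, +2 burnt (F count now 2)
Step 5: +2 fires, +2 burnt (F count now 2)
Step 6: +2 fires, +2 burnt (F count now 2)
Step 7: +1 fires, +2 burnt (F count now 1)
Step 8: +0 fires, +1 burnt (F count now 0)
Fire out after step 8
Initially T: 21, now '.': 27
Total burnt (originally-T cells now '.'): 18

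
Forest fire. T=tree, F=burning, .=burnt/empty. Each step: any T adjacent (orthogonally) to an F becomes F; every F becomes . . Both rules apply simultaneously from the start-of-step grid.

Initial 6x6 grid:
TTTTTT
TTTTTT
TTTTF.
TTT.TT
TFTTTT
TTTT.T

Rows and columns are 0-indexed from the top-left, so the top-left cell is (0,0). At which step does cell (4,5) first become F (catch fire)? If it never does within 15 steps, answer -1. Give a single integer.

Step 1: cell (4,5)='T' (+7 fires, +2 burnt)
Step 2: cell (4,5)='T' (+12 fires, +7 burnt)
Step 3: cell (4,5)='F' (+7 fires, +12 burnt)
  -> target ignites at step 3
Step 4: cell (4,5)='.' (+4 fires, +7 burnt)
Step 5: cell (4,5)='.' (+1 fires, +4 burnt)
Step 6: cell (4,5)='.' (+0 fires, +1 burnt)
  fire out at step 6

3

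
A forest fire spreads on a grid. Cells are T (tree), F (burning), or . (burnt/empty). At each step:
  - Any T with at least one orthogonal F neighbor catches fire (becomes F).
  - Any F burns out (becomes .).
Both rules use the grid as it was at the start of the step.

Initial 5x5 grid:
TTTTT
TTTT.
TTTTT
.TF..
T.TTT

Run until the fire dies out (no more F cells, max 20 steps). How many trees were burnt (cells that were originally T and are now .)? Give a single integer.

Answer: 18

Derivation:
Step 1: +3 fires, +1 burnt (F count now 3)
Step 2: +4 fires, +3 burnt (F count now 4)
Step 3: +6 fires, +4 burnt (F count now 6)
Step 4: +3 fires, +6 burnt (F count now 3)
Step 5: +2 fires, +3 burnt (F count now 2)
Step 6: +0 fires, +2 burnt (F count now 0)
Fire out after step 6
Initially T: 19, now '.': 24
Total burnt (originally-T cells now '.'): 18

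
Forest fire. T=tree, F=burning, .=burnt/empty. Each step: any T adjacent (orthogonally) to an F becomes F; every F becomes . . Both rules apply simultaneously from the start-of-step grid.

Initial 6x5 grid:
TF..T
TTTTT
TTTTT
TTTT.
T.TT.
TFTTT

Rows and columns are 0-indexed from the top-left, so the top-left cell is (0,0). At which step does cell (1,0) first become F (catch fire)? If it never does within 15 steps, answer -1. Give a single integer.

Step 1: cell (1,0)='T' (+4 fires, +2 burnt)
Step 2: cell (1,0)='F' (+6 fires, +4 burnt)
  -> target ignites at step 2
Step 3: cell (1,0)='.' (+8 fires, +6 burnt)
Step 4: cell (1,0)='.' (+3 fires, +8 burnt)
Step 5: cell (1,0)='.' (+2 fires, +3 burnt)
Step 6: cell (1,0)='.' (+0 fires, +2 burnt)
  fire out at step 6

2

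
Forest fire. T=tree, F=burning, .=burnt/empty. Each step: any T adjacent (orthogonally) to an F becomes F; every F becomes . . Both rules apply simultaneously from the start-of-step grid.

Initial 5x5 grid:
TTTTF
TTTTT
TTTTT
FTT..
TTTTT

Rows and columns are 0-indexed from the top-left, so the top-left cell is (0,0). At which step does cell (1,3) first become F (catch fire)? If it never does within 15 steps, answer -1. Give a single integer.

Step 1: cell (1,3)='T' (+5 fires, +2 burnt)
Step 2: cell (1,3)='F' (+7 fires, +5 burnt)
  -> target ignites at step 2
Step 3: cell (1,3)='.' (+7 fires, +7 burnt)
Step 4: cell (1,3)='.' (+1 fires, +7 burnt)
Step 5: cell (1,3)='.' (+1 fires, +1 burnt)
Step 6: cell (1,3)='.' (+0 fires, +1 burnt)
  fire out at step 6

2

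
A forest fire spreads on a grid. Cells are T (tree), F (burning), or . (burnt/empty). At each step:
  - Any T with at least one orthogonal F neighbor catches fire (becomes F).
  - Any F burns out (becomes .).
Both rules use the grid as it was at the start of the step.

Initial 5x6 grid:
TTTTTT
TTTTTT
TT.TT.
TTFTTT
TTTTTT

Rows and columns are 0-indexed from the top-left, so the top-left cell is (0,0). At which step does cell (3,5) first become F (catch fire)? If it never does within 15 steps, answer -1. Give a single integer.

Step 1: cell (3,5)='T' (+3 fires, +1 burnt)
Step 2: cell (3,5)='T' (+6 fires, +3 burnt)
Step 3: cell (3,5)='F' (+7 fires, +6 burnt)
  -> target ignites at step 3
Step 4: cell (3,5)='.' (+6 fires, +7 burnt)
Step 5: cell (3,5)='.' (+4 fires, +6 burnt)
Step 6: cell (3,5)='.' (+1 fires, +4 burnt)
Step 7: cell (3,5)='.' (+0 fires, +1 burnt)
  fire out at step 7

3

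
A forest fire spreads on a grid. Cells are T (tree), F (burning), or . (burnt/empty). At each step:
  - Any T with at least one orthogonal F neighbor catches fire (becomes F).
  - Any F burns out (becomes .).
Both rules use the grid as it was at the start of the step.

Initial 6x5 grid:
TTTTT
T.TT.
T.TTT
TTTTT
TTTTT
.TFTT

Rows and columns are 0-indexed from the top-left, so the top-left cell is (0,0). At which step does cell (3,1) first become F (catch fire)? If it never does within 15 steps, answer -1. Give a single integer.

Step 1: cell (3,1)='T' (+3 fires, +1 burnt)
Step 2: cell (3,1)='T' (+4 fires, +3 burnt)
Step 3: cell (3,1)='F' (+5 fires, +4 burnt)
  -> target ignites at step 3
Step 4: cell (3,1)='.' (+4 fires, +5 burnt)
Step 5: cell (3,1)='.' (+4 fires, +4 burnt)
Step 6: cell (3,1)='.' (+3 fires, +4 burnt)
Step 7: cell (3,1)='.' (+2 fires, +3 burnt)
Step 8: cell (3,1)='.' (+0 fires, +2 burnt)
  fire out at step 8

3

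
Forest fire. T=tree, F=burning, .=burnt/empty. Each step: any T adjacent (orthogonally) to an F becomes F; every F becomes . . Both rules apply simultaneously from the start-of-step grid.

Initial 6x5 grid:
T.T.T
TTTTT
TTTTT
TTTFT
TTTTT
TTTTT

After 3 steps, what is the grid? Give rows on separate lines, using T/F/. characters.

Step 1: 4 trees catch fire, 1 burn out
  T.T.T
  TTTTT
  TTTFT
  TTF.F
  TTTFT
  TTTTT
Step 2: 7 trees catch fire, 4 burn out
  T.T.T
  TTTFT
  TTF.F
  TF...
  TTF.F
  TTTFT
Step 3: 7 trees catch fire, 7 burn out
  T.T.T
  TTF.F
  TF...
  F....
  TF...
  TTF.F

T.T.T
TTF.F
TF...
F....
TF...
TTF.F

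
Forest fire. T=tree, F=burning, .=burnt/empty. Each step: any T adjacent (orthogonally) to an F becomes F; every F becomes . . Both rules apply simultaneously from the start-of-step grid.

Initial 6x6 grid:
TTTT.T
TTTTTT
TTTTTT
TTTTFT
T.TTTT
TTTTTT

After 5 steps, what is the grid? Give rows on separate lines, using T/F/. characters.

Step 1: 4 trees catch fire, 1 burn out
  TTTT.T
  TTTTTT
  TTTTFT
  TTTF.F
  T.TTFT
  TTTTTT
Step 2: 7 trees catch fire, 4 burn out
  TTTT.T
  TTTTFT
  TTTF.F
  TTF...
  T.TF.F
  TTTTFT
Step 3: 7 trees catch fire, 7 burn out
  TTTT.T
  TTTF.F
  TTF...
  TF....
  T.F...
  TTTF.F
Step 4: 6 trees catch fire, 7 burn out
  TTTF.F
  TTF...
  TF....
  F.....
  T.....
  TTF...
Step 5: 5 trees catch fire, 6 burn out
  TTF...
  TF....
  F.....
  ......
  F.....
  TF....

TTF...
TF....
F.....
......
F.....
TF....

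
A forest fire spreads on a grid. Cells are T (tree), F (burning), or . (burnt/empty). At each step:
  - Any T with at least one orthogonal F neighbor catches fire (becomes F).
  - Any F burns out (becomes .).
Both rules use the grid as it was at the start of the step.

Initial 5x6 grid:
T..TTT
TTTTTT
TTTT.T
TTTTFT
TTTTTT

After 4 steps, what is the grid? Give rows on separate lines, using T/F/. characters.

Step 1: 3 trees catch fire, 1 burn out
  T..TTT
  TTTTTT
  TTTT.T
  TTTF.F
  TTTTFT
Step 2: 5 trees catch fire, 3 burn out
  T..TTT
  TTTTTT
  TTTF.F
  TTF...
  TTTF.F
Step 3: 5 trees catch fire, 5 burn out
  T..TTT
  TTTFTF
  TTF...
  TF....
  TTF...
Step 4: 7 trees catch fire, 5 burn out
  T..FTF
  TTF.F.
  TF....
  F.....
  TF....

T..FTF
TTF.F.
TF....
F.....
TF....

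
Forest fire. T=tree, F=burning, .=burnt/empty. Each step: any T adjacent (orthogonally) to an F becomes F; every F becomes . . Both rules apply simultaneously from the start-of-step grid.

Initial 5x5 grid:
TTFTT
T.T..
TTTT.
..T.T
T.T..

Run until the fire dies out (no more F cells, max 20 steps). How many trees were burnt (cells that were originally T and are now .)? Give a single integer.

Answer: 12

Derivation:
Step 1: +3 fires, +1 burnt (F count now 3)
Step 2: +3 fires, +3 burnt (F count now 3)
Step 3: +4 fires, +3 burnt (F count now 4)
Step 4: +2 fires, +4 burnt (F count now 2)
Step 5: +0 fires, +2 burnt (F count now 0)
Fire out after step 5
Initially T: 14, now '.': 23
Total burnt (originally-T cells now '.'): 12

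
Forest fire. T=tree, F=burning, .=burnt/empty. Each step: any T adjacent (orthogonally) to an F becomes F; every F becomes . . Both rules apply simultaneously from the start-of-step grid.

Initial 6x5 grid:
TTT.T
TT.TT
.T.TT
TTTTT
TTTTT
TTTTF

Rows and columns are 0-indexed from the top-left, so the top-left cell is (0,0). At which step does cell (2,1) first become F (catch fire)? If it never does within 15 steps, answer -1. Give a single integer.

Step 1: cell (2,1)='T' (+2 fires, +1 burnt)
Step 2: cell (2,1)='T' (+3 fires, +2 burnt)
Step 3: cell (2,1)='T' (+4 fires, +3 burnt)
Step 4: cell (2,1)='T' (+5 fires, +4 burnt)
Step 5: cell (2,1)='T' (+4 fires, +5 burnt)
Step 6: cell (2,1)='F' (+2 fires, +4 burnt)
  -> target ignites at step 6
Step 7: cell (2,1)='.' (+1 fires, +2 burnt)
Step 8: cell (2,1)='.' (+2 fires, +1 burnt)
Step 9: cell (2,1)='.' (+2 fires, +2 burnt)
Step 10: cell (2,1)='.' (+0 fires, +2 burnt)
  fire out at step 10

6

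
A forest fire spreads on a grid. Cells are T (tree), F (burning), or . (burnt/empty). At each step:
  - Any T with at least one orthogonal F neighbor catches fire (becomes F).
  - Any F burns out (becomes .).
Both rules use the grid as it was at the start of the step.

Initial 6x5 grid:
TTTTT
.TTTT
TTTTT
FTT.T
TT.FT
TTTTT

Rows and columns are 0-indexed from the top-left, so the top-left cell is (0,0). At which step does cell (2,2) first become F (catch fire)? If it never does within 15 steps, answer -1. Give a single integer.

Step 1: cell (2,2)='T' (+5 fires, +2 burnt)
Step 2: cell (2,2)='T' (+7 fires, +5 burnt)
Step 3: cell (2,2)='F' (+4 fires, +7 burnt)
  -> target ignites at step 3
Step 4: cell (2,2)='.' (+4 fires, +4 burnt)
Step 5: cell (2,2)='.' (+4 fires, +4 burnt)
Step 6: cell (2,2)='.' (+1 fires, +4 burnt)
Step 7: cell (2,2)='.' (+0 fires, +1 burnt)
  fire out at step 7

3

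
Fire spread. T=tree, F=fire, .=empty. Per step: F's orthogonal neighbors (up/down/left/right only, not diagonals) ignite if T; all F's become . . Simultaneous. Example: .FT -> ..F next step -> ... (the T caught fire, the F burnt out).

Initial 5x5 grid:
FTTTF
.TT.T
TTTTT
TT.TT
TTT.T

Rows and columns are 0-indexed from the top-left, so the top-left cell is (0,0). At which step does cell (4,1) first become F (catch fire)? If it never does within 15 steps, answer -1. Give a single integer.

Step 1: cell (4,1)='T' (+3 fires, +2 burnt)
Step 2: cell (4,1)='T' (+3 fires, +3 burnt)
Step 3: cell (4,1)='T' (+4 fires, +3 burnt)
Step 4: cell (4,1)='T' (+5 fires, +4 burnt)
Step 5: cell (4,1)='F' (+2 fires, +5 burnt)
  -> target ignites at step 5
Step 6: cell (4,1)='.' (+2 fires, +2 burnt)
Step 7: cell (4,1)='.' (+0 fires, +2 burnt)
  fire out at step 7

5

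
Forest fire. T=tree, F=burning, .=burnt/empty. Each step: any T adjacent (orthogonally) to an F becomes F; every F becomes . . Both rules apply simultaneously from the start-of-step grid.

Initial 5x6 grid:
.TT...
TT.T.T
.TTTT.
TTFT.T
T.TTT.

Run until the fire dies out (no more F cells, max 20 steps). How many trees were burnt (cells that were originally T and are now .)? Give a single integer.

Answer: 16

Derivation:
Step 1: +4 fires, +1 burnt (F count now 4)
Step 2: +4 fires, +4 burnt (F count now 4)
Step 3: +5 fires, +4 burnt (F count now 5)
Step 4: +2 fires, +5 burnt (F count now 2)
Step 5: +1 fires, +2 burnt (F count now 1)
Step 6: +0 fires, +1 burnt (F count now 0)
Fire out after step 6
Initially T: 18, now '.': 28
Total burnt (originally-T cells now '.'): 16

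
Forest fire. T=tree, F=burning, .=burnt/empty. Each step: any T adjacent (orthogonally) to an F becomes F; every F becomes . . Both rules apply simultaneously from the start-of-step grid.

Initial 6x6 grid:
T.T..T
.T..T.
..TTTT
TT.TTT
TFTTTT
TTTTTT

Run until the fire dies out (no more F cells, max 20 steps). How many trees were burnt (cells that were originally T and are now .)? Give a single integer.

Step 1: +4 fires, +1 burnt (F count now 4)
Step 2: +4 fires, +4 burnt (F count now 4)
Step 3: +3 fires, +4 burnt (F count now 3)
Step 4: +4 fires, +3 burnt (F count now 4)
Step 5: +4 fires, +4 burnt (F count now 4)
Step 6: +2 fires, +4 burnt (F count now 2)
Step 7: +0 fires, +2 burnt (F count now 0)
Fire out after step 7
Initially T: 25, now '.': 32
Total burnt (originally-T cells now '.'): 21

Answer: 21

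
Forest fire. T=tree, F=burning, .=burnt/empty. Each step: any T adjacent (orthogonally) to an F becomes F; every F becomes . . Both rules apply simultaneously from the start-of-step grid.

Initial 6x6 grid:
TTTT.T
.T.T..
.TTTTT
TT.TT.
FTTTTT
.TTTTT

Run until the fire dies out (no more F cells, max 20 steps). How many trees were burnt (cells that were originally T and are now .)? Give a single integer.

Answer: 25

Derivation:
Step 1: +2 fires, +1 burnt (F count now 2)
Step 2: +3 fires, +2 burnt (F count now 3)
Step 3: +3 fires, +3 burnt (F count now 3)
Step 4: +5 fires, +3 burnt (F count now 5)
Step 5: +5 fires, +5 burnt (F count now 5)
Step 6: +5 fires, +5 burnt (F count now 5)
Step 7: +2 fires, +5 burnt (F count now 2)
Step 8: +0 fires, +2 burnt (F count now 0)
Fire out after step 8
Initially T: 26, now '.': 35
Total burnt (originally-T cells now '.'): 25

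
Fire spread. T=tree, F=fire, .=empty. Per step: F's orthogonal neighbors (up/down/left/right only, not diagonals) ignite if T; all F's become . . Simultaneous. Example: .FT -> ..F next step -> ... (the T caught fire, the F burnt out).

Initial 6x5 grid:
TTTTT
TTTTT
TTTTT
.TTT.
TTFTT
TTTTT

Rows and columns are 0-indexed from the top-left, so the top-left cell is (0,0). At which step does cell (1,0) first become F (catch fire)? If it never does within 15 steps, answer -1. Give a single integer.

Step 1: cell (1,0)='T' (+4 fires, +1 burnt)
Step 2: cell (1,0)='T' (+7 fires, +4 burnt)
Step 3: cell (1,0)='T' (+5 fires, +7 burnt)
Step 4: cell (1,0)='T' (+5 fires, +5 burnt)
Step 5: cell (1,0)='F' (+4 fires, +5 burnt)
  -> target ignites at step 5
Step 6: cell (1,0)='.' (+2 fires, +4 burnt)
Step 7: cell (1,0)='.' (+0 fires, +2 burnt)
  fire out at step 7

5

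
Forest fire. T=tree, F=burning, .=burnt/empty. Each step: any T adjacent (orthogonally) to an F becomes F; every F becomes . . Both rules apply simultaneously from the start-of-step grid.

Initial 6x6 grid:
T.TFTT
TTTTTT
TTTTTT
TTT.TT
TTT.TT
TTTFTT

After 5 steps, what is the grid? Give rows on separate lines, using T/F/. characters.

Step 1: 5 trees catch fire, 2 burn out
  T.F.FT
  TTTFTT
  TTTTTT
  TTT.TT
  TTT.TT
  TTF.FT
Step 2: 8 trees catch fire, 5 burn out
  T....F
  TTF.FT
  TTTFTT
  TTT.TT
  TTF.FT
  TF...F
Step 3: 9 trees catch fire, 8 burn out
  T.....
  TF...F
  TTF.FT
  TTF.FT
  TF...F
  F.....
Step 4: 6 trees catch fire, 9 burn out
  T.....
  F.....
  TF...F
  TF...F
  F.....
  ......
Step 5: 3 trees catch fire, 6 burn out
  F.....
  ......
  F.....
  F.....
  ......
  ......

F.....
......
F.....
F.....
......
......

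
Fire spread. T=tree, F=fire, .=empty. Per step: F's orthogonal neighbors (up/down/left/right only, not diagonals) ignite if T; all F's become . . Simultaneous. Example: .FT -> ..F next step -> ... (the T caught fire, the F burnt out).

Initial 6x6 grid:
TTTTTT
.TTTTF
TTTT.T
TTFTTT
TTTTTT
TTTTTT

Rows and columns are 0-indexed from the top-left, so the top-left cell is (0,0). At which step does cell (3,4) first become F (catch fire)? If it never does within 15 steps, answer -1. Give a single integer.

Step 1: cell (3,4)='T' (+7 fires, +2 burnt)
Step 2: cell (3,4)='F' (+11 fires, +7 burnt)
  -> target ignites at step 2
Step 3: cell (3,4)='.' (+9 fires, +11 burnt)
Step 4: cell (3,4)='.' (+4 fires, +9 burnt)
Step 5: cell (3,4)='.' (+1 fires, +4 burnt)
Step 6: cell (3,4)='.' (+0 fires, +1 burnt)
  fire out at step 6

2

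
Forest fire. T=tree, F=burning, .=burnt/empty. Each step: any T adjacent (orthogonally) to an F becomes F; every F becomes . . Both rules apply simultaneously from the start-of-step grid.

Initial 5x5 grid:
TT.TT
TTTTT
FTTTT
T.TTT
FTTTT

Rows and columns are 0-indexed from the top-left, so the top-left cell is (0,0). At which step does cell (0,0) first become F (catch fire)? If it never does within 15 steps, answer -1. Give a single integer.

Step 1: cell (0,0)='T' (+4 fires, +2 burnt)
Step 2: cell (0,0)='F' (+4 fires, +4 burnt)
  -> target ignites at step 2
Step 3: cell (0,0)='.' (+5 fires, +4 burnt)
Step 4: cell (0,0)='.' (+4 fires, +5 burnt)
Step 5: cell (0,0)='.' (+3 fires, +4 burnt)
Step 6: cell (0,0)='.' (+1 fires, +3 burnt)
Step 7: cell (0,0)='.' (+0 fires, +1 burnt)
  fire out at step 7

2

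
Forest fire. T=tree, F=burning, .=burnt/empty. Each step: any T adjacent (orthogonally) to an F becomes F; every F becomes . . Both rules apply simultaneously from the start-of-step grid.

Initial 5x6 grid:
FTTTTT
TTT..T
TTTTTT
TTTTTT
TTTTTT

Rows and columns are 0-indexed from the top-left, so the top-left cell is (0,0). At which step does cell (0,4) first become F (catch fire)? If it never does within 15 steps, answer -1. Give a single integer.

Step 1: cell (0,4)='T' (+2 fires, +1 burnt)
Step 2: cell (0,4)='T' (+3 fires, +2 burnt)
Step 3: cell (0,4)='T' (+4 fires, +3 burnt)
Step 4: cell (0,4)='F' (+4 fires, +4 burnt)
  -> target ignites at step 4
Step 5: cell (0,4)='.' (+4 fires, +4 burnt)
Step 6: cell (0,4)='.' (+4 fires, +4 burnt)
Step 7: cell (0,4)='.' (+3 fires, +4 burnt)
Step 8: cell (0,4)='.' (+2 fires, +3 burnt)
Step 9: cell (0,4)='.' (+1 fires, +2 burnt)
Step 10: cell (0,4)='.' (+0 fires, +1 burnt)
  fire out at step 10

4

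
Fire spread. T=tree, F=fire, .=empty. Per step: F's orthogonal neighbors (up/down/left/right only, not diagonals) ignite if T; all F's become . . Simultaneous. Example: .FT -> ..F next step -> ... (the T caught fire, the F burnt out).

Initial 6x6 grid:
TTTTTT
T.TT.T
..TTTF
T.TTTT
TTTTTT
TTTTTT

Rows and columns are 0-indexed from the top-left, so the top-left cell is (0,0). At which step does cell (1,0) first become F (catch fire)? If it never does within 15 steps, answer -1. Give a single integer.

Step 1: cell (1,0)='T' (+3 fires, +1 burnt)
Step 2: cell (1,0)='T' (+4 fires, +3 burnt)
Step 3: cell (1,0)='T' (+6 fires, +4 burnt)
Step 4: cell (1,0)='T' (+5 fires, +6 burnt)
Step 5: cell (1,0)='T' (+3 fires, +5 burnt)
Step 6: cell (1,0)='T' (+3 fires, +3 burnt)
Step 7: cell (1,0)='T' (+3 fires, +3 burnt)
Step 8: cell (1,0)='F' (+3 fires, +3 burnt)
  -> target ignites at step 8
Step 9: cell (1,0)='.' (+0 fires, +3 burnt)
  fire out at step 9

8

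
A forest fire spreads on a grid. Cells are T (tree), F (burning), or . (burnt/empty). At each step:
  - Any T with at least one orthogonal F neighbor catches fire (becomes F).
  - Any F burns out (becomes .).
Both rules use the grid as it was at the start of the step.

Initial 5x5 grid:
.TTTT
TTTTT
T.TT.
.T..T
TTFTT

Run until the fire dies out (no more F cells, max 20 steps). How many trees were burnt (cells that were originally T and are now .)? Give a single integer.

Answer: 6

Derivation:
Step 1: +2 fires, +1 burnt (F count now 2)
Step 2: +3 fires, +2 burnt (F count now 3)
Step 3: +1 fires, +3 burnt (F count now 1)
Step 4: +0 fires, +1 burnt (F count now 0)
Fire out after step 4
Initially T: 18, now '.': 13
Total burnt (originally-T cells now '.'): 6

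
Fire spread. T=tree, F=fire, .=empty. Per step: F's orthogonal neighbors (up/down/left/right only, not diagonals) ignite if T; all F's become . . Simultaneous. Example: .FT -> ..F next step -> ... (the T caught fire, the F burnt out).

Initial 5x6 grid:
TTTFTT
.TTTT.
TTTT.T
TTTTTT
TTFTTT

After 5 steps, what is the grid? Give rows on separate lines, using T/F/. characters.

Step 1: 6 trees catch fire, 2 burn out
  TTF.FT
  .TTFT.
  TTTT.T
  TTFTTT
  TF.FTT
Step 2: 10 trees catch fire, 6 burn out
  TF...F
  .TF.F.
  TTFF.T
  TF.FTT
  F...FT
Step 3: 6 trees catch fire, 10 burn out
  F.....
  .F....
  TF...T
  F...FT
  .....F
Step 4: 2 trees catch fire, 6 burn out
  ......
  ......
  F....T
  .....F
  ......
Step 5: 1 trees catch fire, 2 burn out
  ......
  ......
  .....F
  ......
  ......

......
......
.....F
......
......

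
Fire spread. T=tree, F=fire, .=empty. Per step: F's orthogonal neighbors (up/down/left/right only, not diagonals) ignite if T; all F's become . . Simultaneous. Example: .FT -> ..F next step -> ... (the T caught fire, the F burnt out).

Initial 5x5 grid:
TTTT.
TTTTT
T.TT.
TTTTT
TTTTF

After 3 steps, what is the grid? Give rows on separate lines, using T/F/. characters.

Step 1: 2 trees catch fire, 1 burn out
  TTTT.
  TTTTT
  T.TT.
  TTTTF
  TTTF.
Step 2: 2 trees catch fire, 2 burn out
  TTTT.
  TTTTT
  T.TT.
  TTTF.
  TTF..
Step 3: 3 trees catch fire, 2 burn out
  TTTT.
  TTTTT
  T.TF.
  TTF..
  TF...

TTTT.
TTTTT
T.TF.
TTF..
TF...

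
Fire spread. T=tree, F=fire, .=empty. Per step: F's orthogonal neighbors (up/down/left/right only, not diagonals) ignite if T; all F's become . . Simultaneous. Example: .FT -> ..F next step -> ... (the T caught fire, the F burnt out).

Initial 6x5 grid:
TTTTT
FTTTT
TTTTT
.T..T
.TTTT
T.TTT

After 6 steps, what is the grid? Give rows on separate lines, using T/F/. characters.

Step 1: 3 trees catch fire, 1 burn out
  FTTTT
  .FTTT
  FTTTT
  .T..T
  .TTTT
  T.TTT
Step 2: 3 trees catch fire, 3 burn out
  .FTTT
  ..FTT
  .FTTT
  .T..T
  .TTTT
  T.TTT
Step 3: 4 trees catch fire, 3 burn out
  ..FTT
  ...FT
  ..FTT
  .F..T
  .TTTT
  T.TTT
Step 4: 4 trees catch fire, 4 burn out
  ...FT
  ....F
  ...FT
  ....T
  .FTTT
  T.TTT
Step 5: 3 trees catch fire, 4 burn out
  ....F
  .....
  ....F
  ....T
  ..FTT
  T.TTT
Step 6: 3 trees catch fire, 3 burn out
  .....
  .....
  .....
  ....F
  ...FT
  T.FTT

.....
.....
.....
....F
...FT
T.FTT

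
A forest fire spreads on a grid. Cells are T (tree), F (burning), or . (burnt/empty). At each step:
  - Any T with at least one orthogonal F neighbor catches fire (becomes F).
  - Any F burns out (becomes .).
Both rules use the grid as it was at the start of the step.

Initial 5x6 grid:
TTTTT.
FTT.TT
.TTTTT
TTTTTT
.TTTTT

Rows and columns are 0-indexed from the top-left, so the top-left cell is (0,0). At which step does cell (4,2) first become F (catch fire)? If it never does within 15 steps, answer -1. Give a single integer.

Step 1: cell (4,2)='T' (+2 fires, +1 burnt)
Step 2: cell (4,2)='T' (+3 fires, +2 burnt)
Step 3: cell (4,2)='T' (+3 fires, +3 burnt)
Step 4: cell (4,2)='T' (+5 fires, +3 burnt)
Step 5: cell (4,2)='F' (+4 fires, +5 burnt)
  -> target ignites at step 5
Step 6: cell (4,2)='.' (+4 fires, +4 burnt)
Step 7: cell (4,2)='.' (+3 fires, +4 burnt)
Step 8: cell (4,2)='.' (+1 fires, +3 burnt)
Step 9: cell (4,2)='.' (+0 fires, +1 burnt)
  fire out at step 9

5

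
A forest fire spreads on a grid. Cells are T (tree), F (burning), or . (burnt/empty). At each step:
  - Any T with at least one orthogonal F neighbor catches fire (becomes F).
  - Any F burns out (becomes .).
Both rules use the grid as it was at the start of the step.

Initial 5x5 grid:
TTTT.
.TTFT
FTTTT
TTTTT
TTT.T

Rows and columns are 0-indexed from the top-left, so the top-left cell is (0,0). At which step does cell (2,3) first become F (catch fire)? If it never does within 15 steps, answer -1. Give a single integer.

Step 1: cell (2,3)='F' (+6 fires, +2 burnt)
  -> target ignites at step 1
Step 2: cell (2,3)='.' (+7 fires, +6 burnt)
Step 3: cell (2,3)='.' (+4 fires, +7 burnt)
Step 4: cell (2,3)='.' (+3 fires, +4 burnt)
Step 5: cell (2,3)='.' (+0 fires, +3 burnt)
  fire out at step 5

1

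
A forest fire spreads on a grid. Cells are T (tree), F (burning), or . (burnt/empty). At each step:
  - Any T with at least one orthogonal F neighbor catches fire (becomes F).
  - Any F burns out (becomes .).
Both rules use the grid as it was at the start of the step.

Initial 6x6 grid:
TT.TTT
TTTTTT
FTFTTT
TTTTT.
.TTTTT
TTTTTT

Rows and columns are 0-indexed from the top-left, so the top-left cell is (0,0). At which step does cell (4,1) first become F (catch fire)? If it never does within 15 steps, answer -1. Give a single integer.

Step 1: cell (4,1)='T' (+6 fires, +2 burnt)
Step 2: cell (4,1)='T' (+7 fires, +6 burnt)
Step 3: cell (4,1)='F' (+8 fires, +7 burnt)
  -> target ignites at step 3
Step 4: cell (4,1)='.' (+5 fires, +8 burnt)
Step 5: cell (4,1)='.' (+4 fires, +5 burnt)
Step 6: cell (4,1)='.' (+1 fires, +4 burnt)
Step 7: cell (4,1)='.' (+0 fires, +1 burnt)
  fire out at step 7

3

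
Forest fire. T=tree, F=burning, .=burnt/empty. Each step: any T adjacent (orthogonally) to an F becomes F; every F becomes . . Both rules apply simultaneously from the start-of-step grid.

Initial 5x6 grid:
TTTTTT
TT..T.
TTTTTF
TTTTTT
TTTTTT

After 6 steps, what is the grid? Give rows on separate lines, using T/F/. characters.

Step 1: 2 trees catch fire, 1 burn out
  TTTTTT
  TT..T.
  TTTTF.
  TTTTTF
  TTTTTT
Step 2: 4 trees catch fire, 2 burn out
  TTTTTT
  TT..F.
  TTTF..
  TTTTF.
  TTTTTF
Step 3: 4 trees catch fire, 4 burn out
  TTTTFT
  TT....
  TTF...
  TTTF..
  TTTTF.
Step 4: 5 trees catch fire, 4 burn out
  TTTF.F
  TT....
  TF....
  TTF...
  TTTF..
Step 5: 5 trees catch fire, 5 burn out
  TTF...
  TF....
  F.....
  TF....
  TTF...
Step 6: 4 trees catch fire, 5 burn out
  TF....
  F.....
  ......
  F.....
  TF....

TF....
F.....
......
F.....
TF....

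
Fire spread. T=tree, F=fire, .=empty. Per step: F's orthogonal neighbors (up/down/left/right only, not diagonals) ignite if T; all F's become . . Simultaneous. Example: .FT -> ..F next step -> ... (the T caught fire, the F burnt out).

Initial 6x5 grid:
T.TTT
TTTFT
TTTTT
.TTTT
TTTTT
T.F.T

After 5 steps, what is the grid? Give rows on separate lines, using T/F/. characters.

Step 1: 5 trees catch fire, 2 burn out
  T.TFT
  TTF.F
  TTTFT
  .TTTT
  TTFTT
  T...T
Step 2: 9 trees catch fire, 5 burn out
  T.F.F
  TF...
  TTF.F
  .TFFT
  TF.FT
  T...T
Step 3: 6 trees catch fire, 9 burn out
  T....
  F....
  TF...
  .F..F
  F...F
  T...T
Step 4: 4 trees catch fire, 6 burn out
  F....
  .....
  F....
  .....
  .....
  F...F
Step 5: 0 trees catch fire, 4 burn out
  .....
  .....
  .....
  .....
  .....
  .....

.....
.....
.....
.....
.....
.....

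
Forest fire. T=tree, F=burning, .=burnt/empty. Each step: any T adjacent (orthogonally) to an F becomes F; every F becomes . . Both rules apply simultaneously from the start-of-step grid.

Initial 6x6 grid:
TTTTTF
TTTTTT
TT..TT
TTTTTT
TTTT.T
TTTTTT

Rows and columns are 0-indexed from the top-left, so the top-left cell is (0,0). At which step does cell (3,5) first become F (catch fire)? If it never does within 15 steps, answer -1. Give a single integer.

Step 1: cell (3,5)='T' (+2 fires, +1 burnt)
Step 2: cell (3,5)='T' (+3 fires, +2 burnt)
Step 3: cell (3,5)='F' (+4 fires, +3 burnt)
  -> target ignites at step 3
Step 4: cell (3,5)='.' (+4 fires, +4 burnt)
Step 5: cell (3,5)='.' (+4 fires, +4 burnt)
Step 6: cell (3,5)='.' (+5 fires, +4 burnt)
Step 7: cell (3,5)='.' (+4 fires, +5 burnt)
Step 8: cell (3,5)='.' (+3 fires, +4 burnt)
Step 9: cell (3,5)='.' (+2 fires, +3 burnt)
Step 10: cell (3,5)='.' (+1 fires, +2 burnt)
Step 11: cell (3,5)='.' (+0 fires, +1 burnt)
  fire out at step 11

3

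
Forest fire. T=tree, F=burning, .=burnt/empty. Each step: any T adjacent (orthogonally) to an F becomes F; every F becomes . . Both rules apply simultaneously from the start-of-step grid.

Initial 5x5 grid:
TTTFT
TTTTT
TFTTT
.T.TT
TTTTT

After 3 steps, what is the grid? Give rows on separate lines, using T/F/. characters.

Step 1: 7 trees catch fire, 2 burn out
  TTF.F
  TFTFT
  F.FTT
  .F.TT
  TTTTT
Step 2: 6 trees catch fire, 7 burn out
  TF...
  F.F.F
  ...FT
  ...TT
  TFTTT
Step 3: 5 trees catch fire, 6 burn out
  F....
  .....
  ....F
  ...FT
  F.FTT

F....
.....
....F
...FT
F.FTT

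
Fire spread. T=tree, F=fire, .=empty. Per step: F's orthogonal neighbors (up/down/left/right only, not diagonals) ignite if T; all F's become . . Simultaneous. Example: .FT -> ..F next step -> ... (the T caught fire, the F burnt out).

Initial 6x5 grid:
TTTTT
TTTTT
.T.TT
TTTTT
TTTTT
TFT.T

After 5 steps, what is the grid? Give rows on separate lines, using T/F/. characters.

Step 1: 3 trees catch fire, 1 burn out
  TTTTT
  TTTTT
  .T.TT
  TTTTT
  TFTTT
  F.F.T
Step 2: 3 trees catch fire, 3 burn out
  TTTTT
  TTTTT
  .T.TT
  TFTTT
  F.FTT
  ....T
Step 3: 4 trees catch fire, 3 burn out
  TTTTT
  TTTTT
  .F.TT
  F.FTT
  ...FT
  ....T
Step 4: 3 trees catch fire, 4 burn out
  TTTTT
  TFTTT
  ...TT
  ...FT
  ....F
  ....T
Step 5: 6 trees catch fire, 3 burn out
  TFTTT
  F.FTT
  ...FT
  ....F
  .....
  ....F

TFTTT
F.FTT
...FT
....F
.....
....F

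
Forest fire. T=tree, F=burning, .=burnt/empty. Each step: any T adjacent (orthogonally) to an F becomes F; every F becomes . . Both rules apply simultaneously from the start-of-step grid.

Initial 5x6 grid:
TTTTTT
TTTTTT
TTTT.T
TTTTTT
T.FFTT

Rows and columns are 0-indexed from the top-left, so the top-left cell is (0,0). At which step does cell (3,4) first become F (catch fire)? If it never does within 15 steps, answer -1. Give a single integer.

Step 1: cell (3,4)='T' (+3 fires, +2 burnt)
Step 2: cell (3,4)='F' (+5 fires, +3 burnt)
  -> target ignites at step 2
Step 3: cell (3,4)='.' (+5 fires, +5 burnt)
Step 4: cell (3,4)='.' (+7 fires, +5 burnt)
Step 5: cell (3,4)='.' (+4 fires, +7 burnt)
Step 6: cell (3,4)='.' (+2 fires, +4 burnt)
Step 7: cell (3,4)='.' (+0 fires, +2 burnt)
  fire out at step 7

2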